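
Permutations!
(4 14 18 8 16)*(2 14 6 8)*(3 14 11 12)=(2 11 12 3 14 18)(4 6 8 16)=[0, 1, 11, 14, 6, 5, 8, 7, 16, 9, 10, 12, 3, 13, 18, 15, 4, 17, 2]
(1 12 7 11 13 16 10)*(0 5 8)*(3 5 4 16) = (0 4 16 10 1 12 7 11 13 3 5 8) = [4, 12, 2, 5, 16, 8, 6, 11, 0, 9, 1, 13, 7, 3, 14, 15, 10]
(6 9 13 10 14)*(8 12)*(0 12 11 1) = (0 12 8 11 1)(6 9 13 10 14) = [12, 0, 2, 3, 4, 5, 9, 7, 11, 13, 14, 1, 8, 10, 6]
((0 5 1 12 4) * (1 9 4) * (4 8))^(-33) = (0 9 4 5 8)(1 12)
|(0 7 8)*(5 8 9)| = 5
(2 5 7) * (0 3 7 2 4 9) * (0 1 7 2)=(0 3 2 5)(1 7 4 9)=[3, 7, 5, 2, 9, 0, 6, 4, 8, 1]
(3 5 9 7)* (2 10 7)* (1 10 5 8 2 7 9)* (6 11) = (1 10 9 7 3 8 2 5)(6 11) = [0, 10, 5, 8, 4, 1, 11, 3, 2, 7, 9, 6]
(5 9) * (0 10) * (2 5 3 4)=(0 10)(2 5 9 3 4)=[10, 1, 5, 4, 2, 9, 6, 7, 8, 3, 0]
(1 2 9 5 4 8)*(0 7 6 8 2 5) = (0 7 6 8 1 5 4 2 9) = [7, 5, 9, 3, 2, 4, 8, 6, 1, 0]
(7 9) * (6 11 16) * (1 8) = [0, 8, 2, 3, 4, 5, 11, 9, 1, 7, 10, 16, 12, 13, 14, 15, 6] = (1 8)(6 11 16)(7 9)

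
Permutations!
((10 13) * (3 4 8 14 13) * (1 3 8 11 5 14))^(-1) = (1 8 10 13 14 5 11 4 3)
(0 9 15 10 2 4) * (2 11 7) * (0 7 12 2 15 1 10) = (0 9 1 10 11 12 2 4 7 15) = [9, 10, 4, 3, 7, 5, 6, 15, 8, 1, 11, 12, 2, 13, 14, 0]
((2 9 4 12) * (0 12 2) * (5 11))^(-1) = ((0 12)(2 9 4)(5 11))^(-1) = (0 12)(2 4 9)(5 11)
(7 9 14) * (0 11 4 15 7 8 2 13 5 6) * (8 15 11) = (0 8 2 13 5 6)(4 11)(7 9 14 15) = [8, 1, 13, 3, 11, 6, 0, 9, 2, 14, 10, 4, 12, 5, 15, 7]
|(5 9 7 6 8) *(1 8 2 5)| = 10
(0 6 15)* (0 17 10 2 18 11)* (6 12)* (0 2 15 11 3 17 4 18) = (0 12 6 11 2)(3 17 10 15 4 18) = [12, 1, 0, 17, 18, 5, 11, 7, 8, 9, 15, 2, 6, 13, 14, 4, 16, 10, 3]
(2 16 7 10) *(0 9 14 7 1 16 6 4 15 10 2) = (0 9 14 7 2 6 4 15 10)(1 16) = [9, 16, 6, 3, 15, 5, 4, 2, 8, 14, 0, 11, 12, 13, 7, 10, 1]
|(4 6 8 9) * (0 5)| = |(0 5)(4 6 8 9)| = 4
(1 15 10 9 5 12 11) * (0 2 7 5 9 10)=(0 2 7 5 12 11 1 15)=[2, 15, 7, 3, 4, 12, 6, 5, 8, 9, 10, 1, 11, 13, 14, 0]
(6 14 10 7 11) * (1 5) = (1 5)(6 14 10 7 11) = [0, 5, 2, 3, 4, 1, 14, 11, 8, 9, 7, 6, 12, 13, 10]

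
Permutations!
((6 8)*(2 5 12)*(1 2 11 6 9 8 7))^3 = (1 12 7 5 6 2 11)(8 9)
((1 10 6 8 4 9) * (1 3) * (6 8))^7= (1 10 8 4 9 3)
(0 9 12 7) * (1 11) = (0 9 12 7)(1 11) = [9, 11, 2, 3, 4, 5, 6, 0, 8, 12, 10, 1, 7]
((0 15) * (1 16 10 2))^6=((0 15)(1 16 10 2))^6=(1 10)(2 16)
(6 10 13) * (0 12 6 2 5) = (0 12 6 10 13 2 5) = [12, 1, 5, 3, 4, 0, 10, 7, 8, 9, 13, 11, 6, 2]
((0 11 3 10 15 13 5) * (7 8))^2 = ((0 11 3 10 15 13 5)(7 8))^2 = (0 3 15 5 11 10 13)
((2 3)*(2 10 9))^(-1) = ((2 3 10 9))^(-1) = (2 9 10 3)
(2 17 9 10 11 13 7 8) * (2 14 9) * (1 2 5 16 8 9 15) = (1 2 17 5 16 8 14 15)(7 9 10 11 13) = [0, 2, 17, 3, 4, 16, 6, 9, 14, 10, 11, 13, 12, 7, 15, 1, 8, 5]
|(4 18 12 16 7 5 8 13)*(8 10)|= 9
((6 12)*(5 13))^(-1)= ((5 13)(6 12))^(-1)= (5 13)(6 12)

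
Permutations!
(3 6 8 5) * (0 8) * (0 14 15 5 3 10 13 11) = (0 8 3 6 14 15 5 10 13 11) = [8, 1, 2, 6, 4, 10, 14, 7, 3, 9, 13, 0, 12, 11, 15, 5]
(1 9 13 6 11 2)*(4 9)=[0, 4, 1, 3, 9, 5, 11, 7, 8, 13, 10, 2, 12, 6]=(1 4 9 13 6 11 2)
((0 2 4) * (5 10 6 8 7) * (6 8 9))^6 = ((0 2 4)(5 10 8 7)(6 9))^6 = (5 8)(7 10)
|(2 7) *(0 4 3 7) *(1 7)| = 6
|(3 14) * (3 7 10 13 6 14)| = |(6 14 7 10 13)| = 5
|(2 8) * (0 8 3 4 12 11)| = 7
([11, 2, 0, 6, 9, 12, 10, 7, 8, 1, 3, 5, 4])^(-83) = (0 9 5 2 4 11 1 12)(3 6 10)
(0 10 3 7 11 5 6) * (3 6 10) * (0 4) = (0 3 7 11 5 10 6 4) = [3, 1, 2, 7, 0, 10, 4, 11, 8, 9, 6, 5]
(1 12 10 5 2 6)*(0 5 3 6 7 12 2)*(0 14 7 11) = (0 5 14 7 12 10 3 6 1 2 11) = [5, 2, 11, 6, 4, 14, 1, 12, 8, 9, 3, 0, 10, 13, 7]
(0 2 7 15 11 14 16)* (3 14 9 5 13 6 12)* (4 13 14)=[2, 1, 7, 4, 13, 14, 12, 15, 8, 5, 10, 9, 3, 6, 16, 11, 0]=(0 2 7 15 11 9 5 14 16)(3 4 13 6 12)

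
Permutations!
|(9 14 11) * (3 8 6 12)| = |(3 8 6 12)(9 14 11)| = 12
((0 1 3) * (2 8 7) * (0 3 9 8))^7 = (0 1 9 8 7 2)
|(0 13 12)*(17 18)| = 6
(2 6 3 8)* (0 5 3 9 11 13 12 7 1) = (0 5 3 8 2 6 9 11 13 12 7 1) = [5, 0, 6, 8, 4, 3, 9, 1, 2, 11, 10, 13, 7, 12]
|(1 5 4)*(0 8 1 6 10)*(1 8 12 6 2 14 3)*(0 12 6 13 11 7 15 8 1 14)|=26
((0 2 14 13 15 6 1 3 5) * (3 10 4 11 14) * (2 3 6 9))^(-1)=(0 5 3)(1 6 2 9 15 13 14 11 4 10)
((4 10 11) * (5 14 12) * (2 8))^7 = ((2 8)(4 10 11)(5 14 12))^7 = (2 8)(4 10 11)(5 14 12)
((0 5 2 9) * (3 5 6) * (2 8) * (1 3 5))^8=((0 6 5 8 2 9)(1 3))^8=(0 5 2)(6 8 9)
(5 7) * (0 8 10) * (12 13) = (0 8 10)(5 7)(12 13) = [8, 1, 2, 3, 4, 7, 6, 5, 10, 9, 0, 11, 13, 12]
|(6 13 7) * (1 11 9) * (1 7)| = |(1 11 9 7 6 13)| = 6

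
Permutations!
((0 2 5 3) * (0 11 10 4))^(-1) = (0 4 10 11 3 5 2) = ((0 2 5 3 11 10 4))^(-1)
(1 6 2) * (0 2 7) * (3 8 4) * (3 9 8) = (0 2 1 6 7)(4 9 8) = [2, 6, 1, 3, 9, 5, 7, 0, 4, 8]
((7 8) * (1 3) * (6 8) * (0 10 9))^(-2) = ((0 10 9)(1 3)(6 8 7))^(-2) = (0 10 9)(6 8 7)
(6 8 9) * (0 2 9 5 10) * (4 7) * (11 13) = (0 2 9 6 8 5 10)(4 7)(11 13) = [2, 1, 9, 3, 7, 10, 8, 4, 5, 6, 0, 13, 12, 11]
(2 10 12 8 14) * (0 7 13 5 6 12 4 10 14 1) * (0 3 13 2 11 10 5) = [7, 3, 14, 13, 5, 6, 12, 2, 1, 9, 4, 10, 8, 0, 11] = (0 7 2 14 11 10 4 5 6 12 8 1 3 13)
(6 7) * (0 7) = (0 7 6) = [7, 1, 2, 3, 4, 5, 0, 6]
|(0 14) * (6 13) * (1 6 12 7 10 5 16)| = |(0 14)(1 6 13 12 7 10 5 16)| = 8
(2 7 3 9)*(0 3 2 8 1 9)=(0 3)(1 9 8)(2 7)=[3, 9, 7, 0, 4, 5, 6, 2, 1, 8]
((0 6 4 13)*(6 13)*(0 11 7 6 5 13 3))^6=(13)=((0 3)(4 5 13 11 7 6))^6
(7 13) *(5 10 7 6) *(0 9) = (0 9)(5 10 7 13 6) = [9, 1, 2, 3, 4, 10, 5, 13, 8, 0, 7, 11, 12, 6]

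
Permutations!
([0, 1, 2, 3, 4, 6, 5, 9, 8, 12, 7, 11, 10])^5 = (5 6)(7 9 12 10)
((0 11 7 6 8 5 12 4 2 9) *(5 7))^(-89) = (0 5 4 9 11 12 2)(6 8 7)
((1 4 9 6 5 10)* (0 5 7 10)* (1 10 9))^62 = ((10)(0 5)(1 4)(6 7 9))^62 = (10)(6 9 7)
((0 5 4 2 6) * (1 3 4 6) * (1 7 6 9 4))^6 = ((0 5 9 4 2 7 6)(1 3))^6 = (0 6 7 2 4 9 5)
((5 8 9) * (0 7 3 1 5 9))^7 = ((9)(0 7 3 1 5 8))^7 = (9)(0 7 3 1 5 8)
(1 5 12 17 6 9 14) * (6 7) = [0, 5, 2, 3, 4, 12, 9, 6, 8, 14, 10, 11, 17, 13, 1, 15, 16, 7] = (1 5 12 17 7 6 9 14)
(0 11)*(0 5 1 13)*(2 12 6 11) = (0 2 12 6 11 5 1 13) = [2, 13, 12, 3, 4, 1, 11, 7, 8, 9, 10, 5, 6, 0]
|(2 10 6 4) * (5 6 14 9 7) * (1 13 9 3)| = 11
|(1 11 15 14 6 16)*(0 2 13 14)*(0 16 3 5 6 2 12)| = 12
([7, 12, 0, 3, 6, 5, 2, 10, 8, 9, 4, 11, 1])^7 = (0 7 10 4 6 2)(1 12)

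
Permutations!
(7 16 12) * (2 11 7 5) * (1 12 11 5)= (1 12)(2 5)(7 16 11)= [0, 12, 5, 3, 4, 2, 6, 16, 8, 9, 10, 7, 1, 13, 14, 15, 11]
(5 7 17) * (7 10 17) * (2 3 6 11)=[0, 1, 3, 6, 4, 10, 11, 7, 8, 9, 17, 2, 12, 13, 14, 15, 16, 5]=(2 3 6 11)(5 10 17)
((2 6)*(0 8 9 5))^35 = (0 5 9 8)(2 6)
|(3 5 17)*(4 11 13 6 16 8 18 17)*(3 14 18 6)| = 15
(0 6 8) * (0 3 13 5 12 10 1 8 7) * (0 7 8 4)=(0 6 8 3 13 5 12 10 1 4)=[6, 4, 2, 13, 0, 12, 8, 7, 3, 9, 1, 11, 10, 5]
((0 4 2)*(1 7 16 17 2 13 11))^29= ((0 4 13 11 1 7 16 17 2))^29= (0 13 1 16 2 4 11 7 17)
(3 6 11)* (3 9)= [0, 1, 2, 6, 4, 5, 11, 7, 8, 3, 10, 9]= (3 6 11 9)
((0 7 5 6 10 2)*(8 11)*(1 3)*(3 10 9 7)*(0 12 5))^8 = ((0 3 1 10 2 12 5 6 9 7)(8 11))^8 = (0 9 5 2 1)(3 7 6 12 10)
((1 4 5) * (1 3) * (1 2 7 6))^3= ((1 4 5 3 2 7 6))^3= (1 3 6 5 7 4 2)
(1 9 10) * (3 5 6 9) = (1 3 5 6 9 10) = [0, 3, 2, 5, 4, 6, 9, 7, 8, 10, 1]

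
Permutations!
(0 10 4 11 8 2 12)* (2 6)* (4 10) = [4, 1, 12, 3, 11, 5, 2, 7, 6, 9, 10, 8, 0] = (0 4 11 8 6 2 12)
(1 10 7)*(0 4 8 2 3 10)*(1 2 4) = (0 1)(2 3 10 7)(4 8) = [1, 0, 3, 10, 8, 5, 6, 2, 4, 9, 7]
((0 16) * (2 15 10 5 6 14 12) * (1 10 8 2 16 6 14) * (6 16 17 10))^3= ((0 16)(1 6)(2 15 8)(5 14 12 17 10))^3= (0 16)(1 6)(5 17 14 10 12)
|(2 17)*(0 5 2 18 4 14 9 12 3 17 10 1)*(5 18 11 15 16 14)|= |(0 18 4 5 2 10 1)(3 17 11 15 16 14 9 12)|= 56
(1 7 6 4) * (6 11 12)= (1 7 11 12 6 4)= [0, 7, 2, 3, 1, 5, 4, 11, 8, 9, 10, 12, 6]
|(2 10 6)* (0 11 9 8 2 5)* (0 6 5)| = 8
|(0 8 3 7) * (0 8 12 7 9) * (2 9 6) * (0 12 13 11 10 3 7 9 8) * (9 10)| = |(0 13 11 9 12 10 3 6 2 8 7)| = 11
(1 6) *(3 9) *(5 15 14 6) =(1 5 15 14 6)(3 9) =[0, 5, 2, 9, 4, 15, 1, 7, 8, 3, 10, 11, 12, 13, 6, 14]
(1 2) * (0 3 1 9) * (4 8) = [3, 2, 9, 1, 8, 5, 6, 7, 4, 0] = (0 3 1 2 9)(4 8)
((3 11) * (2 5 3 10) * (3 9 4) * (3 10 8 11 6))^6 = (11)(2 5 9 4 10)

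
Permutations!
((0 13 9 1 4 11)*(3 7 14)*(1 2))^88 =((0 13 9 2 1 4 11)(3 7 14))^88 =(0 1 13 4 9 11 2)(3 7 14)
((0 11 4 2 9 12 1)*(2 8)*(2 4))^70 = ((0 11 2 9 12 1)(4 8))^70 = (0 12 2)(1 9 11)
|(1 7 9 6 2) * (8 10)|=|(1 7 9 6 2)(8 10)|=10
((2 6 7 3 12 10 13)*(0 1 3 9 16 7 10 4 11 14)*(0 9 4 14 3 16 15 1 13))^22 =((0 13 2 6 10)(1 16 7 4 11 3 12 14 9 15))^22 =(0 2 10 13 6)(1 7 11 12 9)(3 14 15 16 4)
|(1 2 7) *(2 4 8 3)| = 6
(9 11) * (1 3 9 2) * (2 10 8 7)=[0, 3, 1, 9, 4, 5, 6, 2, 7, 11, 8, 10]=(1 3 9 11 10 8 7 2)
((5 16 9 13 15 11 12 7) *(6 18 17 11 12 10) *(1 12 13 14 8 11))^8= (1 11 5 18 14 12 10 16 17 8 7 6 9)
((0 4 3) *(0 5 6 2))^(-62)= (0 6 3)(2 5 4)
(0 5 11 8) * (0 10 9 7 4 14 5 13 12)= (0 13 12)(4 14 5 11 8 10 9 7)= [13, 1, 2, 3, 14, 11, 6, 4, 10, 7, 9, 8, 0, 12, 5]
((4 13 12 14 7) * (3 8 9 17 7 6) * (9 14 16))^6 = ((3 8 14 6)(4 13 12 16 9 17 7))^6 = (3 14)(4 7 17 9 16 12 13)(6 8)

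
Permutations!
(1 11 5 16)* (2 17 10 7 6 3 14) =(1 11 5 16)(2 17 10 7 6 3 14) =[0, 11, 17, 14, 4, 16, 3, 6, 8, 9, 7, 5, 12, 13, 2, 15, 1, 10]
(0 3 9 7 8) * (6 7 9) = (9)(0 3 6 7 8) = [3, 1, 2, 6, 4, 5, 7, 8, 0, 9]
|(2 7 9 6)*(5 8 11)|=12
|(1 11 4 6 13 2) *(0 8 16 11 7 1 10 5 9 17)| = |(0 8 16 11 4 6 13 2 10 5 9 17)(1 7)| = 12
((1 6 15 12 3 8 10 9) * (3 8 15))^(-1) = ((1 6 3 15 12 8 10 9))^(-1) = (1 9 10 8 12 15 3 6)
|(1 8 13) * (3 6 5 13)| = |(1 8 3 6 5 13)| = 6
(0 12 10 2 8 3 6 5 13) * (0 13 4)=(13)(0 12 10 2 8 3 6 5 4)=[12, 1, 8, 6, 0, 4, 5, 7, 3, 9, 2, 11, 10, 13]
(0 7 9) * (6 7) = (0 6 7 9) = [6, 1, 2, 3, 4, 5, 7, 9, 8, 0]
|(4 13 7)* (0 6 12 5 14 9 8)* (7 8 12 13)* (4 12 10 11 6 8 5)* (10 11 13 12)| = |(0 8)(4 7 10 13 5 14 9 11 6 12)| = 10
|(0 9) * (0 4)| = 3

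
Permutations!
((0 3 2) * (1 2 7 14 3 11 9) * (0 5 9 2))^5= (0 1 9 5 2 11)(3 14 7)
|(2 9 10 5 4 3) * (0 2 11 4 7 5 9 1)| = 6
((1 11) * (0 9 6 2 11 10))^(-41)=((0 9 6 2 11 1 10))^(-41)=(0 9 6 2 11 1 10)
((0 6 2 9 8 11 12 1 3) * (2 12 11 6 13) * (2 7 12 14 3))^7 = (0 8 12 3 9 7 14 2 13 6 1)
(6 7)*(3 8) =[0, 1, 2, 8, 4, 5, 7, 6, 3] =(3 8)(6 7)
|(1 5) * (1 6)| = 3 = |(1 5 6)|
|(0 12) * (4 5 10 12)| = 5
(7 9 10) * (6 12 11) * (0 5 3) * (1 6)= [5, 6, 2, 0, 4, 3, 12, 9, 8, 10, 7, 1, 11]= (0 5 3)(1 6 12 11)(7 9 10)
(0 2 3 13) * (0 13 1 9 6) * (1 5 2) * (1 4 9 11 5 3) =(13)(0 4 9 6)(1 11 5 2) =[4, 11, 1, 3, 9, 2, 0, 7, 8, 6, 10, 5, 12, 13]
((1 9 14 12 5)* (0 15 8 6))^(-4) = (15)(1 9 14 12 5)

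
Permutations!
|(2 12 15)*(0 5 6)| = 3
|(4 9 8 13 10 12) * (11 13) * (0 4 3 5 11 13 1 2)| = |(0 4 9 8 13 10 12 3 5 11 1 2)| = 12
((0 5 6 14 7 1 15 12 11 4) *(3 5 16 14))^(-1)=((0 16 14 7 1 15 12 11 4)(3 5 6))^(-1)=(0 4 11 12 15 1 7 14 16)(3 6 5)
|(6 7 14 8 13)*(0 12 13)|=7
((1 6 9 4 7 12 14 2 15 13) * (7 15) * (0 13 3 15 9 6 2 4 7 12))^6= (15)(0 4 2)(1 7 14)(9 12 13)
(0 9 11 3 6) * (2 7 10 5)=(0 9 11 3 6)(2 7 10 5)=[9, 1, 7, 6, 4, 2, 0, 10, 8, 11, 5, 3]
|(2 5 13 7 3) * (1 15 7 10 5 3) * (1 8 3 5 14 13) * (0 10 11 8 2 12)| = 40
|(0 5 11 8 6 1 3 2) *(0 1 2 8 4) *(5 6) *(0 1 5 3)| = 14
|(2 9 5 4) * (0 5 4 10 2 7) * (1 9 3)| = |(0 5 10 2 3 1 9 4 7)| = 9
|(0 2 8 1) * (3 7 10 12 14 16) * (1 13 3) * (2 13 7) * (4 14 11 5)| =|(0 13 3 2 8 7 10 12 11 5 4 14 16 1)| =14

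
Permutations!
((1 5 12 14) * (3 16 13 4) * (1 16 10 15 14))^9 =((1 5 12)(3 10 15 14 16 13 4))^9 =(3 15 16 4 10 14 13)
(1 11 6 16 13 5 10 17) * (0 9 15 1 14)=(0 9 15 1 11 6 16 13 5 10 17 14)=[9, 11, 2, 3, 4, 10, 16, 7, 8, 15, 17, 6, 12, 5, 0, 1, 13, 14]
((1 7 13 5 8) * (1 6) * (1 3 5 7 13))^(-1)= (1 7 13)(3 6 8 5)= ((1 13 7)(3 5 8 6))^(-1)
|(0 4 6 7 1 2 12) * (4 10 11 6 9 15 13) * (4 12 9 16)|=22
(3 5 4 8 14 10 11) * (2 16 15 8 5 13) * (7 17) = [0, 1, 16, 13, 5, 4, 6, 17, 14, 9, 11, 3, 12, 2, 10, 8, 15, 7] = (2 16 15 8 14 10 11 3 13)(4 5)(7 17)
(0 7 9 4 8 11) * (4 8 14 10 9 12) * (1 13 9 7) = (0 1 13 9 8 11)(4 14 10 7 12) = [1, 13, 2, 3, 14, 5, 6, 12, 11, 8, 7, 0, 4, 9, 10]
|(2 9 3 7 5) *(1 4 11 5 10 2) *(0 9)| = 12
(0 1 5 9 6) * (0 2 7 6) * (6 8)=(0 1 5 9)(2 7 8 6)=[1, 5, 7, 3, 4, 9, 2, 8, 6, 0]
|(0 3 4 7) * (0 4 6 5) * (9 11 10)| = |(0 3 6 5)(4 7)(9 11 10)| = 12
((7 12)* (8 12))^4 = (7 8 12)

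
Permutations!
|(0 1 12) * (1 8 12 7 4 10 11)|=|(0 8 12)(1 7 4 10 11)|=15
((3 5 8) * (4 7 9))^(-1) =((3 5 8)(4 7 9))^(-1) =(3 8 5)(4 9 7)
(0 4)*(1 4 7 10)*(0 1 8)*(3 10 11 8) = (0 7 11 8)(1 4)(3 10) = [7, 4, 2, 10, 1, 5, 6, 11, 0, 9, 3, 8]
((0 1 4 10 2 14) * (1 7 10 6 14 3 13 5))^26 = (0 3 4 7 13 6 10 5 14 2 1) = ((0 7 10 2 3 13 5 1 4 6 14))^26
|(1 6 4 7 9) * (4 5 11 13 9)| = 6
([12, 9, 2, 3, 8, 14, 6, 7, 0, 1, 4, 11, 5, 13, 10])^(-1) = (0 8 4 10 14 5 12)(1 9)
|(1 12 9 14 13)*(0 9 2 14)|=10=|(0 9)(1 12 2 14 13)|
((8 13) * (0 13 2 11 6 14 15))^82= ((0 13 8 2 11 6 14 15))^82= (0 8 11 14)(2 6 15 13)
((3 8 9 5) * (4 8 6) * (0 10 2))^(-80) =((0 10 2)(3 6 4 8 9 5))^(-80) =(0 10 2)(3 9 4)(5 8 6)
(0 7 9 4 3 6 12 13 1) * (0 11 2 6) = [7, 11, 6, 0, 3, 5, 12, 9, 8, 4, 10, 2, 13, 1] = (0 7 9 4 3)(1 11 2 6 12 13)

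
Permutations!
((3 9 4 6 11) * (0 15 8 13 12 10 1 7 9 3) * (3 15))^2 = ((0 3 15 8 13 12 10 1 7 9 4 6 11))^2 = (0 15 13 10 7 4 11 3 8 12 1 9 6)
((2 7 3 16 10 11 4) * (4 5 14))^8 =((2 7 3 16 10 11 5 14 4))^8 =(2 4 14 5 11 10 16 3 7)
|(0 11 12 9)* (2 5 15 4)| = 4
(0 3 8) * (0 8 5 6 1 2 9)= (0 3 5 6 1 2 9)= [3, 2, 9, 5, 4, 6, 1, 7, 8, 0]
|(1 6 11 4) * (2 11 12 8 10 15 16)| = 10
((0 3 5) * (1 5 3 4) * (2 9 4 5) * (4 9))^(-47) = (9)(0 5)(1 2 4)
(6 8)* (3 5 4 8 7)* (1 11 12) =(1 11 12)(3 5 4 8 6 7) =[0, 11, 2, 5, 8, 4, 7, 3, 6, 9, 10, 12, 1]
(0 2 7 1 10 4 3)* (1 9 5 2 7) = [7, 10, 1, 0, 3, 2, 6, 9, 8, 5, 4] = (0 7 9 5 2 1 10 4 3)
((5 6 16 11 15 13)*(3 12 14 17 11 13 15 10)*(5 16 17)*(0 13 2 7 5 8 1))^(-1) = ((0 13 16 2 7 5 6 17 11 10 3 12 14 8 1))^(-1) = (0 1 8 14 12 3 10 11 17 6 5 7 2 16 13)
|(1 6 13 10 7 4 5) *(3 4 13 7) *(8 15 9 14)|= 8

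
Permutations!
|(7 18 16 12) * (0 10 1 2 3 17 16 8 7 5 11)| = 30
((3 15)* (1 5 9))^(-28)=((1 5 9)(3 15))^(-28)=(15)(1 9 5)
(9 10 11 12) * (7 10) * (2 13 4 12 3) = [0, 1, 13, 2, 12, 5, 6, 10, 8, 7, 11, 3, 9, 4] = (2 13 4 12 9 7 10 11 3)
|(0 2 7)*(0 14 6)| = 5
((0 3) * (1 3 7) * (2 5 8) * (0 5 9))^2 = ((0 7 1 3 5 8 2 9))^2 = (0 1 5 2)(3 8 9 7)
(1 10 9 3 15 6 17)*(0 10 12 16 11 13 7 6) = (0 10 9 3 15)(1 12 16 11 13 7 6 17) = [10, 12, 2, 15, 4, 5, 17, 6, 8, 3, 9, 13, 16, 7, 14, 0, 11, 1]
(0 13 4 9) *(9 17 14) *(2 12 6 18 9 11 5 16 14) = (0 13 4 17 2 12 6 18 9)(5 16 14 11) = [13, 1, 12, 3, 17, 16, 18, 7, 8, 0, 10, 5, 6, 4, 11, 15, 14, 2, 9]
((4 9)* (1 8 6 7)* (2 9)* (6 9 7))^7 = ((1 8 9 4 2 7))^7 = (1 8 9 4 2 7)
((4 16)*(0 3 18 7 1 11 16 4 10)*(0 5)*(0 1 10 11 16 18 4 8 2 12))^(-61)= (0 12 2 8 4 3)(1 11 7 5 16 18 10)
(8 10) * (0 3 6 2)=(0 3 6 2)(8 10)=[3, 1, 0, 6, 4, 5, 2, 7, 10, 9, 8]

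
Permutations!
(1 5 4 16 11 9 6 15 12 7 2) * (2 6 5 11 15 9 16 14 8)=(1 11 16 15 12 7 6 9 5 4 14 8 2)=[0, 11, 1, 3, 14, 4, 9, 6, 2, 5, 10, 16, 7, 13, 8, 12, 15]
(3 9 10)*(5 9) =(3 5 9 10) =[0, 1, 2, 5, 4, 9, 6, 7, 8, 10, 3]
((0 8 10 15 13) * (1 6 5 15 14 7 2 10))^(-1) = (0 13 15 5 6 1 8)(2 7 14 10) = ((0 8 1 6 5 15 13)(2 10 14 7))^(-1)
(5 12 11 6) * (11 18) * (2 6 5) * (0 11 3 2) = (0 11 5 12 18 3 2 6) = [11, 1, 6, 2, 4, 12, 0, 7, 8, 9, 10, 5, 18, 13, 14, 15, 16, 17, 3]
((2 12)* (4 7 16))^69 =(16)(2 12)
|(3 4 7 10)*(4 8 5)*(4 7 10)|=|(3 8 5 7 4 10)|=6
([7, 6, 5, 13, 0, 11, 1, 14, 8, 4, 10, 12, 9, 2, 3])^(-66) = (14)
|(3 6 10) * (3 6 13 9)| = |(3 13 9)(6 10)| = 6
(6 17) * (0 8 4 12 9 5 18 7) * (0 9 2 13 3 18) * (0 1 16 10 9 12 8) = (1 16 10 9 5)(2 13 3 18 7 12)(4 8)(6 17) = [0, 16, 13, 18, 8, 1, 17, 12, 4, 5, 9, 11, 2, 3, 14, 15, 10, 6, 7]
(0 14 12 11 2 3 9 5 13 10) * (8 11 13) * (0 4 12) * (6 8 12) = (0 14)(2 3 9 5 12 13 10 4 6 8 11) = [14, 1, 3, 9, 6, 12, 8, 7, 11, 5, 4, 2, 13, 10, 0]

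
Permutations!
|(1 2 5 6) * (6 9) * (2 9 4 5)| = 6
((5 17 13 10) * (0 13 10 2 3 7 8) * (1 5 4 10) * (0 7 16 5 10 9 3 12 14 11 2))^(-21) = ((0 13)(1 10 4 9 3 16 5 17)(2 12 14 11)(7 8))^(-21) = (0 13)(1 9 5 10 3 17 4 16)(2 11 14 12)(7 8)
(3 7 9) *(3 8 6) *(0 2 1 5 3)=(0 2 1 5 3 7 9 8 6)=[2, 5, 1, 7, 4, 3, 0, 9, 6, 8]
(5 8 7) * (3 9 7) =(3 9 7 5 8) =[0, 1, 2, 9, 4, 8, 6, 5, 3, 7]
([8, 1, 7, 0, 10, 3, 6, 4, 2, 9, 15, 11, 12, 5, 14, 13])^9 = (0 3 5 13 15 10 4 7 2 8)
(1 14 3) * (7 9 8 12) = (1 14 3)(7 9 8 12) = [0, 14, 2, 1, 4, 5, 6, 9, 12, 8, 10, 11, 7, 13, 3]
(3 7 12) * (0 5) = (0 5)(3 7 12) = [5, 1, 2, 7, 4, 0, 6, 12, 8, 9, 10, 11, 3]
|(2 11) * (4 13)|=2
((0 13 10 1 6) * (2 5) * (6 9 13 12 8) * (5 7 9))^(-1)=((0 12 8 6)(1 5 2 7 9 13 10))^(-1)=(0 6 8 12)(1 10 13 9 7 2 5)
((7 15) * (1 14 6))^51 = (7 15)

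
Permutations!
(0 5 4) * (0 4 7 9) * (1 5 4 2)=(0 4 2 1 5 7 9)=[4, 5, 1, 3, 2, 7, 6, 9, 8, 0]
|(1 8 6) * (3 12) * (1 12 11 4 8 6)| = |(1 6 12 3 11 4 8)| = 7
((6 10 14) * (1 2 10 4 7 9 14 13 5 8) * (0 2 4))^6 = (0 1)(2 4)(5 14)(6 8)(7 10)(9 13)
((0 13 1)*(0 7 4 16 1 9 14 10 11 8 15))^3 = (0 14 8 13 10 15 9 11)(1 16 4 7)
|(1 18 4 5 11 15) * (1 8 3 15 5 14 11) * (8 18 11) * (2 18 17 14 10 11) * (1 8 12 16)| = |(1 2 18 4 10 11 5 8 3 15 17 14 12 16)| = 14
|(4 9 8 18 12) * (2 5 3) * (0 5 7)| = 5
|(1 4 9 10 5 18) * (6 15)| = 6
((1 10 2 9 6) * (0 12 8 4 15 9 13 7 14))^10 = (0 13 1 15 12 7 10 9 8 14 2 6 4)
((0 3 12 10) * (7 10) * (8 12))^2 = (0 8 7)(3 12 10)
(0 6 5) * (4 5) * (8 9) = [6, 1, 2, 3, 5, 0, 4, 7, 9, 8] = (0 6 4 5)(8 9)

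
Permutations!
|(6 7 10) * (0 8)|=|(0 8)(6 7 10)|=6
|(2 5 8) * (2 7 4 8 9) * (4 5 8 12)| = |(2 8 7 5 9)(4 12)| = 10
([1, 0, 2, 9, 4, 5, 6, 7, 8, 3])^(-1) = (0 1)(3 9)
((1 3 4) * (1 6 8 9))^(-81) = ((1 3 4 6 8 9))^(-81) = (1 6)(3 8)(4 9)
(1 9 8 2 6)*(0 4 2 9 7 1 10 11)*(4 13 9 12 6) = (0 13 9 8 12 6 10 11)(1 7)(2 4) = [13, 7, 4, 3, 2, 5, 10, 1, 12, 8, 11, 0, 6, 9]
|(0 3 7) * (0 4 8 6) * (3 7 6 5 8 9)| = |(0 7 4 9 3 6)(5 8)| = 6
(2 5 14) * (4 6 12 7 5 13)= (2 13 4 6 12 7 5 14)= [0, 1, 13, 3, 6, 14, 12, 5, 8, 9, 10, 11, 7, 4, 2]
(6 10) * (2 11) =(2 11)(6 10) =[0, 1, 11, 3, 4, 5, 10, 7, 8, 9, 6, 2]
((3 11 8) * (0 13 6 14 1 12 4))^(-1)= (0 4 12 1 14 6 13)(3 8 11)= ((0 13 6 14 1 12 4)(3 11 8))^(-1)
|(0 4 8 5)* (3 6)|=|(0 4 8 5)(3 6)|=4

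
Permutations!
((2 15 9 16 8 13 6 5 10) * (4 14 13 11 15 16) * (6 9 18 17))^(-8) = (2 8 15 17 5)(6 10 16 11 18)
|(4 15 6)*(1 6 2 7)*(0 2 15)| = 6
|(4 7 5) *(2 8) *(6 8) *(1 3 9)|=|(1 3 9)(2 6 8)(4 7 5)|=3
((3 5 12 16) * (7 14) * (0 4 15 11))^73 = (0 4 15 11)(3 5 12 16)(7 14)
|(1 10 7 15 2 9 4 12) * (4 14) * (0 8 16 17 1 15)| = 42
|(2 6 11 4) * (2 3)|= |(2 6 11 4 3)|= 5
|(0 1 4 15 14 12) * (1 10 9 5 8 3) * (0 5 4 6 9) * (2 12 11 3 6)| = |(0 10)(1 2 12 5 8 6 9 4 15 14 11 3)| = 12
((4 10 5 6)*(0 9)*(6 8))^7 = ((0 9)(4 10 5 8 6))^7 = (0 9)(4 5 6 10 8)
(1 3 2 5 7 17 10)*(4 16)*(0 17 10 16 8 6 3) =[17, 0, 5, 2, 8, 7, 3, 10, 6, 9, 1, 11, 12, 13, 14, 15, 4, 16] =(0 17 16 4 8 6 3 2 5 7 10 1)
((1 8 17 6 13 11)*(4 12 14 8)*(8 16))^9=(1 11 13 6 17 8 16 14 12 4)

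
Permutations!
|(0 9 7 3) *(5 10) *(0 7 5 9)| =|(3 7)(5 10 9)| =6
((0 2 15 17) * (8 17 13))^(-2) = (0 8 15)(2 17 13)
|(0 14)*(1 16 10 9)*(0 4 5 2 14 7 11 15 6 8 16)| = 20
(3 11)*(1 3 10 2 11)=[0, 3, 11, 1, 4, 5, 6, 7, 8, 9, 2, 10]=(1 3)(2 11 10)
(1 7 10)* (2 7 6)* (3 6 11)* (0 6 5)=(0 6 2 7 10 1 11 3 5)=[6, 11, 7, 5, 4, 0, 2, 10, 8, 9, 1, 3]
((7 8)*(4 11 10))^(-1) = (4 10 11)(7 8)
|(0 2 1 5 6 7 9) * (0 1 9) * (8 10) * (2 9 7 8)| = 9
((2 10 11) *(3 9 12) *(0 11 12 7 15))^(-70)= (0 2 12 9 15 11 10 3 7)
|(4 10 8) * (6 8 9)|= |(4 10 9 6 8)|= 5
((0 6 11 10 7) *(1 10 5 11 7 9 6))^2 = ((0 1 10 9 6 7)(5 11))^2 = (11)(0 10 6)(1 9 7)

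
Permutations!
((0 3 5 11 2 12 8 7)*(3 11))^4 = ((0 11 2 12 8 7)(3 5))^4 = (0 8 2)(7 12 11)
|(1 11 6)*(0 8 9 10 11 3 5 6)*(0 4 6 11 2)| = |(0 8 9 10 2)(1 3 5 11 4 6)| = 30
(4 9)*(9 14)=(4 14 9)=[0, 1, 2, 3, 14, 5, 6, 7, 8, 4, 10, 11, 12, 13, 9]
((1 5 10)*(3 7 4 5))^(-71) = (1 3 7 4 5 10)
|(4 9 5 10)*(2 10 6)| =|(2 10 4 9 5 6)| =6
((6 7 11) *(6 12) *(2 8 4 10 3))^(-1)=((2 8 4 10 3)(6 7 11 12))^(-1)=(2 3 10 4 8)(6 12 11 7)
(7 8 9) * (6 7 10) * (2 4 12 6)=(2 4 12 6 7 8 9 10)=[0, 1, 4, 3, 12, 5, 7, 8, 9, 10, 2, 11, 6]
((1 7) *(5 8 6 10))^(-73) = (1 7)(5 10 6 8)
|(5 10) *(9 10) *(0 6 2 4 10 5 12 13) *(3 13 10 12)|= |(0 6 2 4 12 10 3 13)(5 9)|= 8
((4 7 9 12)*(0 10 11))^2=((0 10 11)(4 7 9 12))^2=(0 11 10)(4 9)(7 12)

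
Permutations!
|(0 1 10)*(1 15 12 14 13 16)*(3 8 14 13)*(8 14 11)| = 14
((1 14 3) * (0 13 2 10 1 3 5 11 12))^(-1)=(0 12 11 5 14 1 10 2 13)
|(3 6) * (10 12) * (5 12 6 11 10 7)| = 12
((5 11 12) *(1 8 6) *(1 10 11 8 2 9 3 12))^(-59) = (1 2 9 3 12 5 8 6 10 11)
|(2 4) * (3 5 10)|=6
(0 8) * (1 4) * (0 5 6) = (0 8 5 6)(1 4) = [8, 4, 2, 3, 1, 6, 0, 7, 5]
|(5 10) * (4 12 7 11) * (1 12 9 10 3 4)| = |(1 12 7 11)(3 4 9 10 5)| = 20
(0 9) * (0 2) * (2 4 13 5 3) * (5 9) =(0 5 3 2)(4 13 9) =[5, 1, 0, 2, 13, 3, 6, 7, 8, 4, 10, 11, 12, 9]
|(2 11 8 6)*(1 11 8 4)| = |(1 11 4)(2 8 6)| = 3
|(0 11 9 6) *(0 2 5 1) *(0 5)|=|(0 11 9 6 2)(1 5)|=10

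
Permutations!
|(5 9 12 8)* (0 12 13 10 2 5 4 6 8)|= |(0 12)(2 5 9 13 10)(4 6 8)|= 30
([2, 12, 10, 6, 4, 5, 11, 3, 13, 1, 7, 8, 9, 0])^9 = [0, 1, 2, 3, 4, 5, 6, 7, 8, 9, 10, 11, 12, 13]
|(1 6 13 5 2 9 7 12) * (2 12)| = |(1 6 13 5 12)(2 9 7)| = 15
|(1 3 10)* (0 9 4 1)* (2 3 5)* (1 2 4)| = |(0 9 1 5 4 2 3 10)| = 8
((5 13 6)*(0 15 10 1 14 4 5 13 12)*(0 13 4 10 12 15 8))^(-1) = (0 8)(1 10 14)(4 6 13 12 15 5)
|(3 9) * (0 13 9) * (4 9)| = 5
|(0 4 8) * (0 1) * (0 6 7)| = 6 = |(0 4 8 1 6 7)|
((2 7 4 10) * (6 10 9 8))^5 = ((2 7 4 9 8 6 10))^5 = (2 6 9 7 10 8 4)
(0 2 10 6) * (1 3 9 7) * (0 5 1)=(0 2 10 6 5 1 3 9 7)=[2, 3, 10, 9, 4, 1, 5, 0, 8, 7, 6]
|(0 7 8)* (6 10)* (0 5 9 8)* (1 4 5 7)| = 14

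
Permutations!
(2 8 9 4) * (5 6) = [0, 1, 8, 3, 2, 6, 5, 7, 9, 4] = (2 8 9 4)(5 6)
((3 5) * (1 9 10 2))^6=((1 9 10 2)(3 5))^6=(1 10)(2 9)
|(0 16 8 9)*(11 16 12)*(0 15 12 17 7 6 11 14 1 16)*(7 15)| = |(0 17 15 12 14 1 16 8 9 7 6 11)| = 12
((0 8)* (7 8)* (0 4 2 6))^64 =((0 7 8 4 2 6))^64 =(0 2 8)(4 7 6)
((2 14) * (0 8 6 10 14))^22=(0 14 6)(2 10 8)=((0 8 6 10 14 2))^22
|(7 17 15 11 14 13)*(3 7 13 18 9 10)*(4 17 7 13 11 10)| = 10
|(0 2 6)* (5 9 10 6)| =6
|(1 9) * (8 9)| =3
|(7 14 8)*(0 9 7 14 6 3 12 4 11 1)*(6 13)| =|(0 9 7 13 6 3 12 4 11 1)(8 14)| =10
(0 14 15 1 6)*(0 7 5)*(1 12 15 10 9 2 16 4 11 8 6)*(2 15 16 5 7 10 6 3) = (0 14 6 10 9 15 12 16 4 11 8 3 2 5) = [14, 1, 5, 2, 11, 0, 10, 7, 3, 15, 9, 8, 16, 13, 6, 12, 4]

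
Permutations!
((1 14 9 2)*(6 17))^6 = (17)(1 9)(2 14)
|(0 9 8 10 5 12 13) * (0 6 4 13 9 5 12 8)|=6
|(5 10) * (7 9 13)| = 6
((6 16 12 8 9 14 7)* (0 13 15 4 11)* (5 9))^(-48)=((0 13 15 4 11)(5 9 14 7 6 16 12 8))^(-48)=(16)(0 15 11 13 4)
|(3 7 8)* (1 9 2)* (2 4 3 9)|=10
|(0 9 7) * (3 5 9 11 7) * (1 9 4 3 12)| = 3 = |(0 11 7)(1 9 12)(3 5 4)|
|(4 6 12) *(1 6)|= 4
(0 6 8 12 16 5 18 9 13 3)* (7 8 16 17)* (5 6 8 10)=(0 8 12 17 7 10 5 18 9 13 3)(6 16)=[8, 1, 2, 0, 4, 18, 16, 10, 12, 13, 5, 11, 17, 3, 14, 15, 6, 7, 9]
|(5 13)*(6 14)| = 2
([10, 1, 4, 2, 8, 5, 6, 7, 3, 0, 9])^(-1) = [9, 1, 3, 8, 2, 5, 6, 7, 4, 10, 0]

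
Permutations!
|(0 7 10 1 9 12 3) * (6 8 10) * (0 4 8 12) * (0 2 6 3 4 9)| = |(0 7 3 9 2 6 12 4 8 10 1)| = 11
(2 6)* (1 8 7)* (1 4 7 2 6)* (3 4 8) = (1 3 4 7 8 2) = [0, 3, 1, 4, 7, 5, 6, 8, 2]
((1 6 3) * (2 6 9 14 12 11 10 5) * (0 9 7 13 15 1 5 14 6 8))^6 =(0 8 2 5 3 6 9)(1 13)(7 15)(10 12)(11 14)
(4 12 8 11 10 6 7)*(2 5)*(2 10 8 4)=[0, 1, 5, 3, 12, 10, 7, 2, 11, 9, 6, 8, 4]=(2 5 10 6 7)(4 12)(8 11)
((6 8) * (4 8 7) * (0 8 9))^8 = (0 6 4)(7 9 8)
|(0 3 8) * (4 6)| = |(0 3 8)(4 6)| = 6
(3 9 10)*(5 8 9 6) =[0, 1, 2, 6, 4, 8, 5, 7, 9, 10, 3] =(3 6 5 8 9 10)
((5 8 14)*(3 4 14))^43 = (3 5 4 8 14)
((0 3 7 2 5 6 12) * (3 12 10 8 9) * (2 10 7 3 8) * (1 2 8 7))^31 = (0 12)(1 6 5 2)(7 9 8 10)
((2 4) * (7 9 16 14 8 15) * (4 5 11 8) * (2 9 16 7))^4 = (2 15 8 11 5)(4 14 16 7 9)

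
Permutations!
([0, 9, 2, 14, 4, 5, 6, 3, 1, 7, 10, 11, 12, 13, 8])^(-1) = [0, 8, 2, 7, 4, 5, 6, 9, 14, 1, 10, 11, 12, 13, 3]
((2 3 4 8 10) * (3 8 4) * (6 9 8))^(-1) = ((2 6 9 8 10))^(-1) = (2 10 8 9 6)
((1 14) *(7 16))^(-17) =(1 14)(7 16)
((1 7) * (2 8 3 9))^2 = (2 3)(8 9)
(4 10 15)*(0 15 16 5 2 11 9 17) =(0 15 4 10 16 5 2 11 9 17) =[15, 1, 11, 3, 10, 2, 6, 7, 8, 17, 16, 9, 12, 13, 14, 4, 5, 0]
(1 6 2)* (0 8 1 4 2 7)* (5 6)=(0 8 1 5 6 7)(2 4)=[8, 5, 4, 3, 2, 6, 7, 0, 1]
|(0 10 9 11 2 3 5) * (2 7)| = |(0 10 9 11 7 2 3 5)| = 8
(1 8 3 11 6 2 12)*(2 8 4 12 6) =[0, 4, 6, 11, 12, 5, 8, 7, 3, 9, 10, 2, 1] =(1 4 12)(2 6 8 3 11)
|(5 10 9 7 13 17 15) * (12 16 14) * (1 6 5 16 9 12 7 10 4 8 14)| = |(1 6 5 4 8 14 7 13 17 15 16)(9 10 12)| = 33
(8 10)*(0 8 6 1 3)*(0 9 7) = (0 8 10 6 1 3 9 7) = [8, 3, 2, 9, 4, 5, 1, 0, 10, 7, 6]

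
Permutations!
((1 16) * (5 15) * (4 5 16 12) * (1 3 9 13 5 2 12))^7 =((2 12 4)(3 9 13 5 15 16))^7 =(2 12 4)(3 9 13 5 15 16)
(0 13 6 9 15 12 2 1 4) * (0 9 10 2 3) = (0 13 6 10 2 1 4 9 15 12 3) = [13, 4, 1, 0, 9, 5, 10, 7, 8, 15, 2, 11, 3, 6, 14, 12]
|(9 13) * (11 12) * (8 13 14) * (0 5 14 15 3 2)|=|(0 5 14 8 13 9 15 3 2)(11 12)|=18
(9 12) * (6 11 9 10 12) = (6 11 9)(10 12) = [0, 1, 2, 3, 4, 5, 11, 7, 8, 6, 12, 9, 10]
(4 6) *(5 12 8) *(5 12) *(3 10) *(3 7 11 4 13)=[0, 1, 2, 10, 6, 5, 13, 11, 12, 9, 7, 4, 8, 3]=(3 10 7 11 4 6 13)(8 12)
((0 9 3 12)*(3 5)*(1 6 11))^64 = (0 12 3 5 9)(1 6 11)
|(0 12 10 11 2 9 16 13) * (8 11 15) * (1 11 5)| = |(0 12 10 15 8 5 1 11 2 9 16 13)| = 12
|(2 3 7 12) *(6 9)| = |(2 3 7 12)(6 9)| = 4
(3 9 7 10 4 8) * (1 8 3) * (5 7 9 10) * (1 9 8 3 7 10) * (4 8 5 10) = (1 3)(4 7 10 8 9 5) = [0, 3, 2, 1, 7, 4, 6, 10, 9, 5, 8]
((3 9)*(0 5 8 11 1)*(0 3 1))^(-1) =(0 11 8 5)(1 9 3)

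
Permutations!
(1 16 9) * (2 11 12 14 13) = (1 16 9)(2 11 12 14 13) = [0, 16, 11, 3, 4, 5, 6, 7, 8, 1, 10, 12, 14, 2, 13, 15, 9]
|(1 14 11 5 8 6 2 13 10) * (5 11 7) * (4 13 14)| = 12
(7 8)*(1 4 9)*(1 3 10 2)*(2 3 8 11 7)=[0, 4, 1, 10, 9, 5, 6, 11, 2, 8, 3, 7]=(1 4 9 8 2)(3 10)(7 11)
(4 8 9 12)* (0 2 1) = (0 2 1)(4 8 9 12) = [2, 0, 1, 3, 8, 5, 6, 7, 9, 12, 10, 11, 4]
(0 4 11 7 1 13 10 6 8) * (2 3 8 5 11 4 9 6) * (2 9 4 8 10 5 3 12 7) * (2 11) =(0 4 8)(1 13 5 2 12 7)(3 10 9 6) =[4, 13, 12, 10, 8, 2, 3, 1, 0, 6, 9, 11, 7, 5]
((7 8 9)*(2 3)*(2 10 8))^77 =(2 7 9 8 10 3) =((2 3 10 8 9 7))^77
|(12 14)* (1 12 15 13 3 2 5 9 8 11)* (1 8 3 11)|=28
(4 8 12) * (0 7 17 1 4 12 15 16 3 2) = [7, 4, 0, 2, 8, 5, 6, 17, 15, 9, 10, 11, 12, 13, 14, 16, 3, 1] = (0 7 17 1 4 8 15 16 3 2)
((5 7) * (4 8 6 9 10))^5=(10)(5 7)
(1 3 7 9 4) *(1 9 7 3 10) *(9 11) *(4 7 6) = (1 10)(4 11 9 7 6) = [0, 10, 2, 3, 11, 5, 4, 6, 8, 7, 1, 9]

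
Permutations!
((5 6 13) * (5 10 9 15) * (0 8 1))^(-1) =((0 8 1)(5 6 13 10 9 15))^(-1) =(0 1 8)(5 15 9 10 13 6)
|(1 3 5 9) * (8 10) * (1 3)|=6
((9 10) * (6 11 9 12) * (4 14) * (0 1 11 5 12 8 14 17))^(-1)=((0 1 11 9 10 8 14 4 17)(5 12 6))^(-1)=(0 17 4 14 8 10 9 11 1)(5 6 12)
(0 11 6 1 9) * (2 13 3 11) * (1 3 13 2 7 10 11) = (13)(0 7 10 11 6 3 1 9) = [7, 9, 2, 1, 4, 5, 3, 10, 8, 0, 11, 6, 12, 13]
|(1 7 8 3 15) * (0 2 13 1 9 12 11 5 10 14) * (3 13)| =20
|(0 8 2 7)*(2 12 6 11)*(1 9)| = |(0 8 12 6 11 2 7)(1 9)| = 14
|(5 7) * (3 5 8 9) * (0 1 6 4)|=|(0 1 6 4)(3 5 7 8 9)|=20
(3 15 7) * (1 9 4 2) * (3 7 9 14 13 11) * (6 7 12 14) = (1 6 7 12 14 13 11 3 15 9 4 2) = [0, 6, 1, 15, 2, 5, 7, 12, 8, 4, 10, 3, 14, 11, 13, 9]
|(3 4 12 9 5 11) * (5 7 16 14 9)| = 20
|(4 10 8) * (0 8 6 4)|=6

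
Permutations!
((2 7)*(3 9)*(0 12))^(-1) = (0 12)(2 7)(3 9)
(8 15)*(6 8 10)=(6 8 15 10)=[0, 1, 2, 3, 4, 5, 8, 7, 15, 9, 6, 11, 12, 13, 14, 10]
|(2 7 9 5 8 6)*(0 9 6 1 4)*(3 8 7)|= |(0 9 5 7 6 2 3 8 1 4)|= 10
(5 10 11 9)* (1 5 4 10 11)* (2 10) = (1 5 11 9 4 2 10) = [0, 5, 10, 3, 2, 11, 6, 7, 8, 4, 1, 9]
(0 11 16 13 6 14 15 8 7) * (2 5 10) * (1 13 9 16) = (0 11 1 13 6 14 15 8 7)(2 5 10)(9 16) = [11, 13, 5, 3, 4, 10, 14, 0, 7, 16, 2, 1, 12, 6, 15, 8, 9]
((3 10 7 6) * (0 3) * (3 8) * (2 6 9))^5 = (0 9 3 6 7 8 2 10)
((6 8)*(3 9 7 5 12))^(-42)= (3 5 9 12 7)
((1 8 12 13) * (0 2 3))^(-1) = ((0 2 3)(1 8 12 13))^(-1) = (0 3 2)(1 13 12 8)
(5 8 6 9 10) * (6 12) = (5 8 12 6 9 10) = [0, 1, 2, 3, 4, 8, 9, 7, 12, 10, 5, 11, 6]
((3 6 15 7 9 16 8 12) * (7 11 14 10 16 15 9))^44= ((3 6 9 15 11 14 10 16 8 12))^44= (3 11 8 9 10)(6 14 12 15 16)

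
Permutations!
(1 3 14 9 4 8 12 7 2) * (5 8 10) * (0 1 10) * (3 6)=(0 1 6 3 14 9 4)(2 10 5 8 12 7)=[1, 6, 10, 14, 0, 8, 3, 2, 12, 4, 5, 11, 7, 13, 9]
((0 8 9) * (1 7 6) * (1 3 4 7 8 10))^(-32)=(0 8 10 9 1)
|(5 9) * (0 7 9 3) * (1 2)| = 10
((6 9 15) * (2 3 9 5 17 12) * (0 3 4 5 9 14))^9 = (2 12 17 5 4)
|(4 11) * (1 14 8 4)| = |(1 14 8 4 11)| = 5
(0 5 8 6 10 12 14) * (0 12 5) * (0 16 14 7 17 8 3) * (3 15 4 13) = (0 16 14 12 7 17 8 6 10 5 15 4 13 3) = [16, 1, 2, 0, 13, 15, 10, 17, 6, 9, 5, 11, 7, 3, 12, 4, 14, 8]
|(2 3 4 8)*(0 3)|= |(0 3 4 8 2)|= 5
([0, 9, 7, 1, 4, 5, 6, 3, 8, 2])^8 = (1 7 9 3 2)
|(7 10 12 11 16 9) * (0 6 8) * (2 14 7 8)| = |(0 6 2 14 7 10 12 11 16 9 8)| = 11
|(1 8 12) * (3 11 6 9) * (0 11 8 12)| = 6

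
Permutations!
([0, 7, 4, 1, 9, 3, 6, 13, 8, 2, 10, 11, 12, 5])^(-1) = (1 3 5 13 7)(2 9 4)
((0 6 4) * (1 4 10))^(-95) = ((0 6 10 1 4))^(-95) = (10)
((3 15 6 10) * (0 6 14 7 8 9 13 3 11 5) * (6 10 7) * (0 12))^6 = ((0 10 11 5 12)(3 15 14 6 7 8 9 13))^6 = (0 10 11 5 12)(3 9 7 14)(6 15 13 8)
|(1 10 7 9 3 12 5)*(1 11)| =8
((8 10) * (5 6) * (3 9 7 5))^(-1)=(3 6 5 7 9)(8 10)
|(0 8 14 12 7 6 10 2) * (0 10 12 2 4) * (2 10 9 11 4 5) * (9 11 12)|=8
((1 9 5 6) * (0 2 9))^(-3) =((0 2 9 5 6 1))^(-3) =(0 5)(1 9)(2 6)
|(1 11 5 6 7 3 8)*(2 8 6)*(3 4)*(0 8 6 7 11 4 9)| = |(0 8 1 4 3 7 9)(2 6 11 5)| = 28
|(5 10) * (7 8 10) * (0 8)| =|(0 8 10 5 7)| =5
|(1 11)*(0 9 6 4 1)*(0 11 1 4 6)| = 2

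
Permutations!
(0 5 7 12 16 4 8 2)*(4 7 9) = (0 5 9 4 8 2)(7 12 16) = [5, 1, 0, 3, 8, 9, 6, 12, 2, 4, 10, 11, 16, 13, 14, 15, 7]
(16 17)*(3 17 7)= (3 17 16 7)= [0, 1, 2, 17, 4, 5, 6, 3, 8, 9, 10, 11, 12, 13, 14, 15, 7, 16]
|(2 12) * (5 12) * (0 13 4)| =|(0 13 4)(2 5 12)| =3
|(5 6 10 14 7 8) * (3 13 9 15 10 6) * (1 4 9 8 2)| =|(1 4 9 15 10 14 7 2)(3 13 8 5)| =8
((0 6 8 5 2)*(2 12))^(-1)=((0 6 8 5 12 2))^(-1)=(0 2 12 5 8 6)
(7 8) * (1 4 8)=(1 4 8 7)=[0, 4, 2, 3, 8, 5, 6, 1, 7]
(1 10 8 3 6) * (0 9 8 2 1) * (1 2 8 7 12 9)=[1, 10, 2, 6, 4, 5, 0, 12, 3, 7, 8, 11, 9]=(0 1 10 8 3 6)(7 12 9)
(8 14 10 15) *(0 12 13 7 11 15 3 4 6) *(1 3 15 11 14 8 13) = (0 12 1 3 4 6)(7 14 10 15 13) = [12, 3, 2, 4, 6, 5, 0, 14, 8, 9, 15, 11, 1, 7, 10, 13]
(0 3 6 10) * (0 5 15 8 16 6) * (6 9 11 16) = (0 3)(5 15 8 6 10)(9 11 16) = [3, 1, 2, 0, 4, 15, 10, 7, 6, 11, 5, 16, 12, 13, 14, 8, 9]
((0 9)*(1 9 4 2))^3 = (0 1 4 9 2)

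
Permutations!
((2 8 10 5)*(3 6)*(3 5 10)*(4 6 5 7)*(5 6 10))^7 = ((2 8 3 6 7 4 10 5))^7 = (2 5 10 4 7 6 3 8)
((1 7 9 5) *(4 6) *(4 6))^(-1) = ((1 7 9 5))^(-1) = (1 5 9 7)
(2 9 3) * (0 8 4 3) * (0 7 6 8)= (2 9 7 6 8 4 3)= [0, 1, 9, 2, 3, 5, 8, 6, 4, 7]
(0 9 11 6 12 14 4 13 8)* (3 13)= (0 9 11 6 12 14 4 3 13 8)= [9, 1, 2, 13, 3, 5, 12, 7, 0, 11, 10, 6, 14, 8, 4]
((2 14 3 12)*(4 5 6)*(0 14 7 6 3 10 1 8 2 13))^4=(0 8 4 13 1 6 12 10 7 3 14 2 5)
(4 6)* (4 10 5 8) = (4 6 10 5 8) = [0, 1, 2, 3, 6, 8, 10, 7, 4, 9, 5]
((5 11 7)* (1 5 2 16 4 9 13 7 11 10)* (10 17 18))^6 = ((1 5 17 18 10)(2 16 4 9 13 7))^6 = (1 5 17 18 10)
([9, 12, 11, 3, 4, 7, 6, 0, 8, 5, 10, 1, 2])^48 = [0, 1, 2, 3, 4, 5, 6, 7, 8, 9, 10, 11, 12]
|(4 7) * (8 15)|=2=|(4 7)(8 15)|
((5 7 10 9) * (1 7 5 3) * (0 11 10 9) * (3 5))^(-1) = ((0 11 10)(1 7 9 5 3))^(-1) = (0 10 11)(1 3 5 9 7)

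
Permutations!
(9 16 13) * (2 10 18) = [0, 1, 10, 3, 4, 5, 6, 7, 8, 16, 18, 11, 12, 9, 14, 15, 13, 17, 2] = (2 10 18)(9 16 13)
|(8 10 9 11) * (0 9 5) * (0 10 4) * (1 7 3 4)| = 8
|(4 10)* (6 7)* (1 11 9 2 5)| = |(1 11 9 2 5)(4 10)(6 7)| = 10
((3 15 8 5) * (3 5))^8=((3 15 8))^8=(3 8 15)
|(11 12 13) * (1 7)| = |(1 7)(11 12 13)| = 6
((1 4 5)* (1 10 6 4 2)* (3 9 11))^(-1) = (1 2)(3 11 9)(4 6 10 5)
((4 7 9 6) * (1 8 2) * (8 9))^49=(9)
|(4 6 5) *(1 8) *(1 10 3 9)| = |(1 8 10 3 9)(4 6 5)| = 15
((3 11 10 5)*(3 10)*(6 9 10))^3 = (3 11)(5 10 9 6)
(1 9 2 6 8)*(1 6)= (1 9 2)(6 8)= [0, 9, 1, 3, 4, 5, 8, 7, 6, 2]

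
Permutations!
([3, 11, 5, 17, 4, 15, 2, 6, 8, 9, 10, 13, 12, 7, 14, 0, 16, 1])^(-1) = [15, 17, 6, 0, 4, 2, 7, 13, 8, 9, 10, 1, 12, 11, 14, 5, 16, 3]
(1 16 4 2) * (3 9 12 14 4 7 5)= (1 16 7 5 3 9 12 14 4 2)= [0, 16, 1, 9, 2, 3, 6, 5, 8, 12, 10, 11, 14, 13, 4, 15, 7]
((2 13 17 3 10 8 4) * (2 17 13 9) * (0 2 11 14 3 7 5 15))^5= (0 3 7 9 8 15 14 17 2 10 5 11 4)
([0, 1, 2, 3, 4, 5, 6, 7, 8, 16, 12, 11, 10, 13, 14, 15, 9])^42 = [0, 1, 2, 3, 4, 5, 6, 7, 8, 9, 10, 11, 12, 13, 14, 15, 16]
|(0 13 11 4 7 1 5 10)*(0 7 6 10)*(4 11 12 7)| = |(0 13 12 7 1 5)(4 6 10)| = 6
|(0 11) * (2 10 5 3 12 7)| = 6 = |(0 11)(2 10 5 3 12 7)|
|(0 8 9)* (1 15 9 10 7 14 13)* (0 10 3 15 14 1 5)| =11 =|(0 8 3 15 9 10 7 1 14 13 5)|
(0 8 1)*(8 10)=(0 10 8 1)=[10, 0, 2, 3, 4, 5, 6, 7, 1, 9, 8]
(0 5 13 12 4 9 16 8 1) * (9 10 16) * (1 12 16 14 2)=(0 5 13 16 8 12 4 10 14 2 1)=[5, 0, 1, 3, 10, 13, 6, 7, 12, 9, 14, 11, 4, 16, 2, 15, 8]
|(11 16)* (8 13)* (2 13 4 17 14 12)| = |(2 13 8 4 17 14 12)(11 16)| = 14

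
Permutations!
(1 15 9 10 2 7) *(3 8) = (1 15 9 10 2 7)(3 8) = [0, 15, 7, 8, 4, 5, 6, 1, 3, 10, 2, 11, 12, 13, 14, 9]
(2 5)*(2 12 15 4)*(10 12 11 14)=[0, 1, 5, 3, 2, 11, 6, 7, 8, 9, 12, 14, 15, 13, 10, 4]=(2 5 11 14 10 12 15 4)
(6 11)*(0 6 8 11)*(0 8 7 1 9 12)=[6, 9, 2, 3, 4, 5, 8, 1, 11, 12, 10, 7, 0]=(0 6 8 11 7 1 9 12)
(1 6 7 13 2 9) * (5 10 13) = (1 6 7 5 10 13 2 9) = [0, 6, 9, 3, 4, 10, 7, 5, 8, 1, 13, 11, 12, 2]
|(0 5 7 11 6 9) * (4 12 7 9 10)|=6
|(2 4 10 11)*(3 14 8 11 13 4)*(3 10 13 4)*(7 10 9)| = 10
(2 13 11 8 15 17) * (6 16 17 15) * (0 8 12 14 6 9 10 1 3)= (0 8 9 10 1 3)(2 13 11 12 14 6 16 17)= [8, 3, 13, 0, 4, 5, 16, 7, 9, 10, 1, 12, 14, 11, 6, 15, 17, 2]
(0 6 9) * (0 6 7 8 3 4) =[7, 1, 2, 4, 0, 5, 9, 8, 3, 6] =(0 7 8 3 4)(6 9)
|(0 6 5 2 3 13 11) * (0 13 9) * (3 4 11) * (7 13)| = |(0 6 5 2 4 11 7 13 3 9)| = 10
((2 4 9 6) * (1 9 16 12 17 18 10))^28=((1 9 6 2 4 16 12 17 18 10))^28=(1 18 12 4 6)(2 9 10 17 16)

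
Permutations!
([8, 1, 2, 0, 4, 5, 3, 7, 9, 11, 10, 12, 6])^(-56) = [0, 1, 2, 3, 4, 5, 6, 7, 8, 9, 10, 11, 12]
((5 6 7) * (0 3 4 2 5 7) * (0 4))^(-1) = (7)(0 3)(2 4 6 5)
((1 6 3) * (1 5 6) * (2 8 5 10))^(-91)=(2 10 3 6 5 8)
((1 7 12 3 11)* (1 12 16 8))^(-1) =(1 8 16 7)(3 12 11)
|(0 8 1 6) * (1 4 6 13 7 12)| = 4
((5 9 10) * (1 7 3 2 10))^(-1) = (1 9 5 10 2 3 7)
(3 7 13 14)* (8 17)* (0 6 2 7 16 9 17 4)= (0 6 2 7 13 14 3 16 9 17 8 4)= [6, 1, 7, 16, 0, 5, 2, 13, 4, 17, 10, 11, 12, 14, 3, 15, 9, 8]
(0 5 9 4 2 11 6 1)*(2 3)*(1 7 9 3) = (0 5 3 2 11 6 7 9 4 1) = [5, 0, 11, 2, 1, 3, 7, 9, 8, 4, 10, 6]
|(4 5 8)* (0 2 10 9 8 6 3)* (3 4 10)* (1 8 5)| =|(0 2 3)(1 8 10 9 5 6 4)| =21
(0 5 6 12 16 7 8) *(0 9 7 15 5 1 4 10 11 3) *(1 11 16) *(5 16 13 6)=[11, 4, 2, 0, 10, 5, 12, 8, 9, 7, 13, 3, 1, 6, 14, 16, 15]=(0 11 3)(1 4 10 13 6 12)(7 8 9)(15 16)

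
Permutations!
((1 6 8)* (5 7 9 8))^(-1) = ((1 6 5 7 9 8))^(-1) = (1 8 9 7 5 6)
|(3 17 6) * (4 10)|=6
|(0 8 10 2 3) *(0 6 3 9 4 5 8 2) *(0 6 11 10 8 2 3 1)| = 12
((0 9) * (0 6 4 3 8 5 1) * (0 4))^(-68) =((0 9 6)(1 4 3 8 5))^(-68) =(0 9 6)(1 3 5 4 8)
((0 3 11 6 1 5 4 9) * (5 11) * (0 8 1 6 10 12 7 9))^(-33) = ((0 3 5 4)(1 11 10 12 7 9 8))^(-33) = (0 4 5 3)(1 10 7 8 11 12 9)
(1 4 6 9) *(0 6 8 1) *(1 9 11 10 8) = (0 6 11 10 8 9)(1 4) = [6, 4, 2, 3, 1, 5, 11, 7, 9, 0, 8, 10]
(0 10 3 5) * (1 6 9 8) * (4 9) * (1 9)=(0 10 3 5)(1 6 4)(8 9)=[10, 6, 2, 5, 1, 0, 4, 7, 9, 8, 3]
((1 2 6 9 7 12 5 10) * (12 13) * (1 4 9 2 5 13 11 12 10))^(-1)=((1 5)(2 6)(4 9 7 11 12 13 10))^(-1)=(1 5)(2 6)(4 10 13 12 11 7 9)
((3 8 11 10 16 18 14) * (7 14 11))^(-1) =(3 14 7 8)(10 11 18 16)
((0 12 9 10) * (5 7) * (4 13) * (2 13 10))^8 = ((0 12 9 2 13 4 10)(5 7))^8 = (0 12 9 2 13 4 10)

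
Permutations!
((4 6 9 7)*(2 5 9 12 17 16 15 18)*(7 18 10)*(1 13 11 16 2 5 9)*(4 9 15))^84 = ((1 13 11 16 4 6 12 17 2 15 10 7 9 18 5))^84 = (1 15 16 9 12)(2 11 7 6 5)(4 18 17 13 10)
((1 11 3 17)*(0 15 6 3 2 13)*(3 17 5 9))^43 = ((0 15 6 17 1 11 2 13)(3 5 9))^43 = (0 17 2 15 1 13 6 11)(3 5 9)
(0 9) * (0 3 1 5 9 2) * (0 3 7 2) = (1 5 9 7 2 3) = [0, 5, 3, 1, 4, 9, 6, 2, 8, 7]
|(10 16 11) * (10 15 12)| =|(10 16 11 15 12)| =5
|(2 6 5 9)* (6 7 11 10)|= |(2 7 11 10 6 5 9)|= 7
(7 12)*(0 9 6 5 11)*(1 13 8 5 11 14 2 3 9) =(0 1 13 8 5 14 2 3 9 6 11)(7 12) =[1, 13, 3, 9, 4, 14, 11, 12, 5, 6, 10, 0, 7, 8, 2]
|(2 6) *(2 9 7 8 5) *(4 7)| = 7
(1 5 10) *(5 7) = (1 7 5 10) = [0, 7, 2, 3, 4, 10, 6, 5, 8, 9, 1]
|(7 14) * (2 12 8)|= 6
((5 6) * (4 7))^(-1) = (4 7)(5 6)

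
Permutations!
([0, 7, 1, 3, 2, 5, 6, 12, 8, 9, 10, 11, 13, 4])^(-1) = [0, 2, 4, 3, 13, 5, 6, 1, 8, 9, 10, 11, 7, 12]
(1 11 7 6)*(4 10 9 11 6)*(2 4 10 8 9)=[0, 6, 4, 3, 8, 5, 1, 10, 9, 11, 2, 7]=(1 6)(2 4 8 9 11 7 10)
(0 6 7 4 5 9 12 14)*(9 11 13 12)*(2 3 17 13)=(0 6 7 4 5 11 2 3 17 13 12 14)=[6, 1, 3, 17, 5, 11, 7, 4, 8, 9, 10, 2, 14, 12, 0, 15, 16, 13]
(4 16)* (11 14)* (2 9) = (2 9)(4 16)(11 14) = [0, 1, 9, 3, 16, 5, 6, 7, 8, 2, 10, 14, 12, 13, 11, 15, 4]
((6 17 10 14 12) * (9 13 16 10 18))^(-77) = (6 13 12 9 14 18 10 17 16)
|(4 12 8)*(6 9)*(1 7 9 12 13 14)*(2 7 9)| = 8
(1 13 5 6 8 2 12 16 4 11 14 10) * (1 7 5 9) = [0, 13, 12, 3, 11, 6, 8, 5, 2, 1, 7, 14, 16, 9, 10, 15, 4] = (1 13 9)(2 12 16 4 11 14 10 7 5 6 8)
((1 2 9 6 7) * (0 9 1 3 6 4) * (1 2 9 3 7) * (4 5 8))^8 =((0 3 6 1 9 5 8 4))^8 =(9)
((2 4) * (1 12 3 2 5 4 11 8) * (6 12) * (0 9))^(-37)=((0 9)(1 6 12 3 2 11 8)(4 5))^(-37)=(0 9)(1 11 3 6 8 2 12)(4 5)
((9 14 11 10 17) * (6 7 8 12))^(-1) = ((6 7 8 12)(9 14 11 10 17))^(-1) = (6 12 8 7)(9 17 10 11 14)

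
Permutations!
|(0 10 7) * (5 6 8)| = |(0 10 7)(5 6 8)| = 3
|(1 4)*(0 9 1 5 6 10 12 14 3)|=|(0 9 1 4 5 6 10 12 14 3)|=10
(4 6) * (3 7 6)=[0, 1, 2, 7, 3, 5, 4, 6]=(3 7 6 4)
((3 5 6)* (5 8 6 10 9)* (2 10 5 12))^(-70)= ((2 10 9 12)(3 8 6))^(-70)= (2 9)(3 6 8)(10 12)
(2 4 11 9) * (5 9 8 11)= [0, 1, 4, 3, 5, 9, 6, 7, 11, 2, 10, 8]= (2 4 5 9)(8 11)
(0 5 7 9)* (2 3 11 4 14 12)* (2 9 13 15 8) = [5, 1, 3, 11, 14, 7, 6, 13, 2, 0, 10, 4, 9, 15, 12, 8] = (0 5 7 13 15 8 2 3 11 4 14 12 9)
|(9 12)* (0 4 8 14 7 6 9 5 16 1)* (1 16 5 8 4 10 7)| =|(16)(0 10 7 6 9 12 8 14 1)| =9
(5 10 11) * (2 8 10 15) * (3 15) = (2 8 10 11 5 3 15) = [0, 1, 8, 15, 4, 3, 6, 7, 10, 9, 11, 5, 12, 13, 14, 2]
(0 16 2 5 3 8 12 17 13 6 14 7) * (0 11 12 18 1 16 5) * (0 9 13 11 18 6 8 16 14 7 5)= (1 14 5 3 16 2 9 13 8 6 7 18)(11 12 17)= [0, 14, 9, 16, 4, 3, 7, 18, 6, 13, 10, 12, 17, 8, 5, 15, 2, 11, 1]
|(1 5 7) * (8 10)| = 6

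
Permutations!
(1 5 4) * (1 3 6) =(1 5 4 3 6) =[0, 5, 2, 6, 3, 4, 1]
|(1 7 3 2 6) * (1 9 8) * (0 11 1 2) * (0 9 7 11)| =|(1 11)(2 6 7 3 9 8)| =6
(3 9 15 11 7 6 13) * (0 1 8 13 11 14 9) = (0 1 8 13 3)(6 11 7)(9 15 14) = [1, 8, 2, 0, 4, 5, 11, 6, 13, 15, 10, 7, 12, 3, 9, 14]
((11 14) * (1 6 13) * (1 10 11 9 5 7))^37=(1 6 13 10 11 14 9 5 7)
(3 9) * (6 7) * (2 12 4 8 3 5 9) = [0, 1, 12, 2, 8, 9, 7, 6, 3, 5, 10, 11, 4] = (2 12 4 8 3)(5 9)(6 7)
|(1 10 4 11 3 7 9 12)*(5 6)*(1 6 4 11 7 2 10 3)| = |(1 3 2 10 11)(4 7 9 12 6 5)| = 30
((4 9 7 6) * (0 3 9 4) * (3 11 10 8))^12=(0 3)(6 8)(7 10)(9 11)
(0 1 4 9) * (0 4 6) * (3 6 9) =[1, 9, 2, 6, 3, 5, 0, 7, 8, 4] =(0 1 9 4 3 6)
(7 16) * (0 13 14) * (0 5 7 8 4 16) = (0 13 14 5 7)(4 16 8) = [13, 1, 2, 3, 16, 7, 6, 0, 4, 9, 10, 11, 12, 14, 5, 15, 8]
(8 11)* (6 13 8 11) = (6 13 8) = [0, 1, 2, 3, 4, 5, 13, 7, 6, 9, 10, 11, 12, 8]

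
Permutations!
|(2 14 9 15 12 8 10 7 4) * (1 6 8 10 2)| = 11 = |(1 6 8 2 14 9 15 12 10 7 4)|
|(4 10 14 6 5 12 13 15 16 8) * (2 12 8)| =|(2 12 13 15 16)(4 10 14 6 5 8)| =30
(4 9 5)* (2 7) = (2 7)(4 9 5) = [0, 1, 7, 3, 9, 4, 6, 2, 8, 5]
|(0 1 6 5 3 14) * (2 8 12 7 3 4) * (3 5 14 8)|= 28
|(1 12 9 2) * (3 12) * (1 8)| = 6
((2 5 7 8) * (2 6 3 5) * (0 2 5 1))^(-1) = ((0 2 5 7 8 6 3 1))^(-1) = (0 1 3 6 8 7 5 2)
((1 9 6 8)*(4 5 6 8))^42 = (9)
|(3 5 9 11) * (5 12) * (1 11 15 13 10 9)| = |(1 11 3 12 5)(9 15 13 10)| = 20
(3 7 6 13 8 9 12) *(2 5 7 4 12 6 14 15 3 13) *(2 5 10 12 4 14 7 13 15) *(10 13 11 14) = (2 13 8 9 6 5 11 14)(3 10 12 15) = [0, 1, 13, 10, 4, 11, 5, 7, 9, 6, 12, 14, 15, 8, 2, 3]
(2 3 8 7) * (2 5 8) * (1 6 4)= [0, 6, 3, 2, 1, 8, 4, 5, 7]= (1 6 4)(2 3)(5 8 7)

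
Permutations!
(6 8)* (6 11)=(6 8 11)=[0, 1, 2, 3, 4, 5, 8, 7, 11, 9, 10, 6]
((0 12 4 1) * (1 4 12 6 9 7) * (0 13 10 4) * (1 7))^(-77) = (13)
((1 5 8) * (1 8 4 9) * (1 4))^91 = ((1 5)(4 9))^91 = (1 5)(4 9)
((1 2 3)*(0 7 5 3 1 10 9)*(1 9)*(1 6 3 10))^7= ((0 7 5 10 6 3 1 2 9))^7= (0 2 3 10 7 9 1 6 5)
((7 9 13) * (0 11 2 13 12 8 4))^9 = (13) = ((0 11 2 13 7 9 12 8 4))^9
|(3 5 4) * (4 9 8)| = |(3 5 9 8 4)| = 5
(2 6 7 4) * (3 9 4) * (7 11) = (2 6 11 7 3 9 4) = [0, 1, 6, 9, 2, 5, 11, 3, 8, 4, 10, 7]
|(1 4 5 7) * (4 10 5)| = |(1 10 5 7)| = 4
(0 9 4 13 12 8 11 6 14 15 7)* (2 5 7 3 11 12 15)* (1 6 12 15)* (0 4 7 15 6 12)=(0 9 7 4 13 1 12 8 6 14 2 5 15 3 11)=[9, 12, 5, 11, 13, 15, 14, 4, 6, 7, 10, 0, 8, 1, 2, 3]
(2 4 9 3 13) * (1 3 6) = (1 3 13 2 4 9 6) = [0, 3, 4, 13, 9, 5, 1, 7, 8, 6, 10, 11, 12, 2]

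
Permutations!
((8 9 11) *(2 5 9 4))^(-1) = (2 4 8 11 9 5)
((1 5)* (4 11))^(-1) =((1 5)(4 11))^(-1) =(1 5)(4 11)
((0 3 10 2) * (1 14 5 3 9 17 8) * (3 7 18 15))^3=((0 9 17 8 1 14 5 7 18 15 3 10 2))^3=(0 8 5 15 2 17 14 18 10 9 1 7 3)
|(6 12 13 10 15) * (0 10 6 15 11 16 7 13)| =|(0 10 11 16 7 13 6 12)| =8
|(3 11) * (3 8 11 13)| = 2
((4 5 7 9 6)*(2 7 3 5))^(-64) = (2 7 9 6 4)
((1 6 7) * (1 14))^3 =(1 14 7 6) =((1 6 7 14))^3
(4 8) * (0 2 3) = (0 2 3)(4 8) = [2, 1, 3, 0, 8, 5, 6, 7, 4]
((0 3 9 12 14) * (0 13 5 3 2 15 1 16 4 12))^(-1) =((0 2 15 1 16 4 12 14 13 5 3 9))^(-1) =(0 9 3 5 13 14 12 4 16 1 15 2)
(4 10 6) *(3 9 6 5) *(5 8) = (3 9 6 4 10 8 5) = [0, 1, 2, 9, 10, 3, 4, 7, 5, 6, 8]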